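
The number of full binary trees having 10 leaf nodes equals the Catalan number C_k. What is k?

A full binary tree with L leaves has L−1 internal nodes and is counted by C_{L−1}; L = 10 gives C_9.

9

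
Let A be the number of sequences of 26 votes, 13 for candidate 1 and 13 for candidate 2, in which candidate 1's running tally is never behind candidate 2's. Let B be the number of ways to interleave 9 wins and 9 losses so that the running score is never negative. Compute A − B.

Reading a vote for the leader as '(' and for the other as ')' turns such a sequence into a balanced string of 13 pairs, so the count is C_13. So A = C_13 = 742900.
Ballot sequences with n votes each where one side never trails are Dyck words, counted by C_n; here n = 9. So B = C_9 = 4862.
A − B = 742900 − 4862 = 738038.

738038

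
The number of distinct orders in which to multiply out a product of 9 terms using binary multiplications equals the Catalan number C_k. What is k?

8

Parenthesizations of m factors correspond to full binary trees with m leaves, counted by C_{m−1}; m = 9 gives C_8.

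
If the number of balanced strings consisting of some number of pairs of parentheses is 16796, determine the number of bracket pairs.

Balanced strings of n bracket-pairs are counted by C_n. Since C_10 = 16796, the index is 10.

10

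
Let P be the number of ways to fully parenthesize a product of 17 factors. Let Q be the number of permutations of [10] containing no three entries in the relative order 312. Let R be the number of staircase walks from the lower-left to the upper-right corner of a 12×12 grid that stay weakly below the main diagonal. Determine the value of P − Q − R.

Ways to associate a product of 17 factors correspond to binary trees on 17 leaves, so the count is C_16. So P = C_16 = 35357670.
For any fixed pattern of length 3, the pattern-avoiding permutations of [10] number C_10. So Q = C_10 = 16796.
Sub-diagonal monotone paths from (0,0) to (12,12) biject with Dyck paths of semilength 12, giving C_12. So R = C_12 = 208012.
P − Q − R = 35357670 − 16796 − 208012 = 35132862.

35132862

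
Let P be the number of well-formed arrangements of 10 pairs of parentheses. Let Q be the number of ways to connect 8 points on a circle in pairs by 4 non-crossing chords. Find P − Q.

16782

Balanced strings of n pairs of brackets are counted by C_n; here n = 10. So P = C_10 = 16796.
Non-crossing perfect matchings of 2n points on a circle are counted by C_n; with 8 points, n = 4. So Q = C_4 = 14.
P − Q = 16796 − 14 = 16782.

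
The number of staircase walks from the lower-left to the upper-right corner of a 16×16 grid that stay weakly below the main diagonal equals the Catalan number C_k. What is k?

Monotone paths in an n×n grid that stay weakly below the diagonal are counted by C_n; here n = 16.

16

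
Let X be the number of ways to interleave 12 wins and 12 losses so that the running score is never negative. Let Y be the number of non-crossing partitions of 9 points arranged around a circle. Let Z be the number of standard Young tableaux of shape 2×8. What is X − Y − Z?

201720

Ballot sequences with n votes each where one side never trails are Dyck words, counted by C_n; here n = 12. So X = C_12 = 208012.
The non-crossing partitions of [9] form a lattice of size C_9. So Y = C_9 = 4862.
By the hook-length formula (or a Dyck-path bijection), SYT of shape 2×8 number C_8. So Z = C_8 = 1430.
X − Y − Z = 208012 − 4862 − 1430 = 201720.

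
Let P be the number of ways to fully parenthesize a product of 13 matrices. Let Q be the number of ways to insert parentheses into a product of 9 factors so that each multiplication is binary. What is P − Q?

Bracketing 13 factors into binary products is counted by C_{13−1} = C_12. So P = C_12 = 208012.
Parenthesizations of m factors correspond to full binary trees with m leaves, counted by C_{m−1}; m = 9 gives C_8. So Q = C_8 = 1430.
P − Q = 208012 − 1430 = 206582.

206582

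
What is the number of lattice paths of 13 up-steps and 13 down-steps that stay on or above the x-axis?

Paths of 13 up- and 13 down-steps that never dip below the axis are Dyck paths; their count is C_13.
C_13 = 742900.

742900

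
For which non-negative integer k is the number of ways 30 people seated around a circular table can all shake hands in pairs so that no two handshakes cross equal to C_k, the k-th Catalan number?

With 30 = 2·15 people, non-crossing handshake pairings are non-crossing perfect matchings on a circle, counted by C_15.

15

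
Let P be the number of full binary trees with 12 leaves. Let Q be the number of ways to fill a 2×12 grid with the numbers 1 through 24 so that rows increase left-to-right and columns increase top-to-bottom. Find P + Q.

266798

Full binary trees with 12 leaves have 12−1 = 11 internal nodes, so there are C_11 of them. So P = C_11 = 58786.
Standard Young tableaux of shape 2×n are counted by C_n; here n = 12. So Q = C_12 = 208012.
P + Q = 58786 + 208012 = 266798.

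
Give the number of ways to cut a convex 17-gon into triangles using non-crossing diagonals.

9694845

A convex 17-gon is triangulated into 15 triangles, and the number of such triangulations is the Catalan number C_{17−2} = C_15.
C_15 = 9694845.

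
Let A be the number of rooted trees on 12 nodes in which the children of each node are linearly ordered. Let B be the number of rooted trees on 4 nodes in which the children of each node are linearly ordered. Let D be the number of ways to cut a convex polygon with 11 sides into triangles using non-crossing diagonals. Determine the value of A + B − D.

A rooted plane tree on 12 nodes has 11 edges, and such trees are counted by C_11. So A = C_11 = 58786.
A rooted plane tree on 4 nodes has 3 edges, and such trees are counted by C_3. So B = C_3 = 5.
Triangulations of a convex m-gon are counted by C_{m−2}; with m = 11 this is C_9. So D = C_9 = 4862.
A + B − D = 58786 + 5 − 4862 = 53929.

53929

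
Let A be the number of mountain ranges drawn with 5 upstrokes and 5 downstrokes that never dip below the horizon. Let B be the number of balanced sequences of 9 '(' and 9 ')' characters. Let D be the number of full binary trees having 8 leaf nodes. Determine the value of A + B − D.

4475

Dyck paths of semilength n (length 2n) are counted by C_n; here n = 5. So A = C_5 = 42.
Balanced strings of n pairs of brackets are counted by C_n; here n = 9. So B = C_9 = 4862.
A full binary tree with L leaves has L−1 internal nodes and is counted by C_{L−1}; L = 8 gives C_7. So D = C_7 = 429.
A + B − D = 42 + 4862 − 429 = 4475.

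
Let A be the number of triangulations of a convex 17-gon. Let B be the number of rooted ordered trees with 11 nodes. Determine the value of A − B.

A convex 17-gon is triangulated into 15 triangles, and the number of such triangulations is the Catalan number C_{17−2} = C_15. So A = C_15 = 9694845.
A rooted plane tree on 11 nodes has 10 edges, and such trees are counted by C_10. So B = C_10 = 16796.
A − B = 9694845 − 16796 = 9678049.

9678049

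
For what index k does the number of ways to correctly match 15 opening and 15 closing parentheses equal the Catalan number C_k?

With 15 pairs the number of balanced bracket strings is the Catalan number C_15.

15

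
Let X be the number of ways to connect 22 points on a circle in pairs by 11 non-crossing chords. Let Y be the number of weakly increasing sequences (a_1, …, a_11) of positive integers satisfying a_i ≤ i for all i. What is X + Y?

117572

Non-crossing perfect matchings of 2n points on a circle are counted by C_n; with 22 points, n = 11. So X = C_11 = 58786.
Weakly increasing sequences with a_i ≤ i biject with Dyck paths of semilength 11, so there are C_11. So Y = C_11 = 58786.
X + Y = 58786 + 58786 = 117572.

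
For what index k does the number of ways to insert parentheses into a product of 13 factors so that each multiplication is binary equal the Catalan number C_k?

12

Ways to associate a product of 13 factors correspond to binary trees on 13 leaves, so the count is C_12.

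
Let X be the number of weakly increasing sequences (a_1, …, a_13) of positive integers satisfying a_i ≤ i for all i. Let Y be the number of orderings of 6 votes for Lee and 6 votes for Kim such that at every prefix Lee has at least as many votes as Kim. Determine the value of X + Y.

743032

Weakly increasing sequences with a_i ≤ i biject with Dyck paths of semilength 13, so there are C_13. So X = C_13 = 742900.
Reading a vote for the leader as '(' and for the other as ')' turns such a sequence into a balanced string of 6 pairs, so the count is C_6. So Y = C_6 = 132.
X + Y = 742900 + 132 = 743032.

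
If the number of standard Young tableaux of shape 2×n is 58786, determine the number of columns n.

11

Standard Young tableaux of shape 2×n are counted by C_n. Since C_11 = 58786, the index is 11.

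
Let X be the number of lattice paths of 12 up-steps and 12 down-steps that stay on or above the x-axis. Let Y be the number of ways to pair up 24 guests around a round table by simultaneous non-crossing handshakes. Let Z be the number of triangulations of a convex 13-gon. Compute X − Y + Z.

Dyck paths of semilength n (length 2n) are counted by C_n; here n = 12. So X = C_12 = 208012.
With 24 = 2·12 people, non-crossing handshake pairings are non-crossing perfect matchings on a circle, counted by C_12. So Y = C_12 = 208012.
Triangulations of a convex m-gon are counted by C_{m−2}; with m = 13 this is C_11. So Z = C_11 = 58786.
X − Y + Z = 208012 − 208012 + 58786 = 58786.

58786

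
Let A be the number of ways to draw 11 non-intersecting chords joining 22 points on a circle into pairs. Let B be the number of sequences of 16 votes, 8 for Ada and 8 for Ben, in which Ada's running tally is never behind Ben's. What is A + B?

Non-crossing perfect matchings of 2n points on a circle are counted by C_n; with 22 points, n = 11. So A = C_11 = 58786.
Reading a vote for the leader as '(' and for the other as ')' turns such a sequence into a balanced string of 8 pairs, so the count is C_8. So B = C_8 = 1430.
A + B = 58786 + 1430 = 60216.

60216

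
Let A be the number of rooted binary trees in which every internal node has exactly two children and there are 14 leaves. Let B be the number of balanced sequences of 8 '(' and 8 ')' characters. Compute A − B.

Full binary trees with 14 leaves have 14−1 = 13 internal nodes, so there are C_13 of them. So A = C_13 = 742900.
With 8 pairs the number of balanced bracket strings is the Catalan number C_8. So B = C_8 = 1430.
A − B = 742900 − 1430 = 741470.

741470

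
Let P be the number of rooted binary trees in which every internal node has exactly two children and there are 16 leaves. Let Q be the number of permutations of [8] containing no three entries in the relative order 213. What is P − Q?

A full binary tree with L leaves has L−1 internal nodes and is counted by C_{L−1}; L = 16 gives C_15. So P = C_15 = 9694845.
For any fixed pattern of length 3, the pattern-avoiding permutations of [8] number C_8. So Q = C_8 = 1430.
P − Q = 9694845 − 1430 = 9693415.

9693415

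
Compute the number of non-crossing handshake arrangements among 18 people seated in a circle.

4862

With 18 = 2·9 people, non-crossing handshake pairings are non-crossing perfect matchings on a circle, counted by C_9.
C_9 = C(18,9)/10 = 48620/10 = 4862.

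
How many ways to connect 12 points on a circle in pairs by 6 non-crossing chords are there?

Non-crossing perfect matchings of 2n points on a circle are counted by C_n; with 12 points, n = 6.
C_6 = 132.

132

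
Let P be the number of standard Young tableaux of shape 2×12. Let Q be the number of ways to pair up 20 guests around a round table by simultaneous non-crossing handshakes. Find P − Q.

191216

Standard Young tableaux of shape 2×n are counted by C_n; here n = 12. So P = C_12 = 208012.
With 20 = 2·10 people, non-crossing handshake pairings are non-crossing perfect matchings on a circle, counted by C_10. So Q = C_10 = 16796.
P − Q = 208012 − 16796 = 191216.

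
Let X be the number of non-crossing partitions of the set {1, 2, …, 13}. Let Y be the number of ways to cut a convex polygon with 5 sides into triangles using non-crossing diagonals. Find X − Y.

742895

Non-crossing partitions of an n-element set are counted by C_n; here n = 13. So X = C_13 = 742900.
The number of triangulations of a 5-gon is the Catalan number C_3 (index = sides − 2). So Y = C_3 = 5.
X − Y = 742900 − 5 = 742895.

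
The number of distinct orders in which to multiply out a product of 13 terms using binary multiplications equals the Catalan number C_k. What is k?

12

Parenthesizations of m factors correspond to full binary trees with m leaves, counted by C_{m−1}; m = 13 gives C_12.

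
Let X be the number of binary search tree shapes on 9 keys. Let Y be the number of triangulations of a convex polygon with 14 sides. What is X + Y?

There are C_n binary search tree shapes on n keys; with n = 9 that is C_9. So X = C_9 = 4862.
The number of triangulations of a 14-gon is the Catalan number C_12 (index = sides − 2). So Y = C_12 = 208012.
X + Y = 4862 + 208012 = 212874.

212874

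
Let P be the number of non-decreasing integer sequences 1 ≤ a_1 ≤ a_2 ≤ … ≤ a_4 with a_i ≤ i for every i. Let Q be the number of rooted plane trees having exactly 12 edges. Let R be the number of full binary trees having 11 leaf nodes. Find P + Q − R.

Weakly increasing sequences with a_i ≤ i biject with Dyck paths of semilength 4, so there are C_4. So P = C_4 = 14.
Rooted ordered trees with n edges are counted by C_n; here n = 12. So Q = C_12 = 208012.
Full binary trees with 11 leaves have 11−1 = 10 internal nodes, so there are C_10 of them. So R = C_10 = 16796.
P + Q − R = 14 + 208012 − 16796 = 191230.

191230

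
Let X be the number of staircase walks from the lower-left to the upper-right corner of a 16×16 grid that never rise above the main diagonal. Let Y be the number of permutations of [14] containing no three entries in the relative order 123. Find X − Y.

32683230

Monotone paths in an n×n grid that stay weakly below the diagonal are counted by C_n; here n = 16. So X = C_16 = 35357670.
For any fixed pattern of length 3, the pattern-avoiding permutations of [14] number C_14. So Y = C_14 = 2674440.
X − Y = 35357670 − 2674440 = 32683230.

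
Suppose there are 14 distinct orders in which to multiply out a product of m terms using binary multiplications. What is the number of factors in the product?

Parenthesizations of m factors are counted by C_{m−1}; 14 = C_4.
So the index is 4, and the number of factors is 4 + 1 = 5.

5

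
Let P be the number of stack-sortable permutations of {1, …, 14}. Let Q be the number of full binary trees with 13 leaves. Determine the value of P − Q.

By Knuth's characterisation, the stack-sortable permutations of length 14 are the 231-avoiders, numbering C_14. So P = C_14 = 2674440.
A full binary tree with L leaves has L−1 internal nodes and is counted by C_{L−1}; L = 13 gives C_12. So Q = C_12 = 208012.
P − Q = 2674440 − 208012 = 2466428.

2466428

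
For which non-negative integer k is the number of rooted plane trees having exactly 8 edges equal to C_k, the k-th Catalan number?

Rooted ordered trees with n edges are counted by C_n; here n = 8.

8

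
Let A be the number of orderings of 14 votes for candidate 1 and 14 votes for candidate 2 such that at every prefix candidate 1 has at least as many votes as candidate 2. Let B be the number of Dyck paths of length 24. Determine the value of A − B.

Reading a vote for the leader as '(' and for the other as ')' turns such a sequence into a balanced string of 14 pairs, so the count is C_14. So A = C_14 = 2674440.
Paths of 12 up- and 12 down-steps that never dip below the axis are Dyck paths; their count is C_12. So B = C_12 = 208012.
A − B = 2674440 − 208012 = 2466428.

2466428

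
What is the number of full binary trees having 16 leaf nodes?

Full binary trees with 16 leaves have 16−1 = 15 internal nodes, so there are C_15 of them.
C_15 = C(30,15)/16 = 155117520/16 = 9694845.

9694845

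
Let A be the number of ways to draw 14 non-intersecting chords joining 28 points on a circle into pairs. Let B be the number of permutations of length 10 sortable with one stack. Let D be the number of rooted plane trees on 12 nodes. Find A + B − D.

Pairing 28 circle points by 14 non-crossing chords gives C_14 matchings. So A = C_14 = 2674440.
By Knuth's characterisation, the stack-sortable permutations of length 10 are the 231-avoiders, numbering C_10. So B = C_10 = 16796.
Rooted ordered (plane) trees on m nodes have m−1 edges and are counted by C_{m−1}; m = 12 gives C_11. So D = C_11 = 58786.
A + B − D = 2674440 + 16796 − 58786 = 2632450.

2632450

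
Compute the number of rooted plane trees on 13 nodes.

A rooted plane tree on 13 nodes has 12 edges, and such trees are counted by C_12.
C_12 = C_11 · 2(2·11+1)/(11+2) = 58786 · 46/13 = 208012.

208012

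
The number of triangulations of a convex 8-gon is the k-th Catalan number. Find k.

Triangulations of a convex m-gon are counted by C_{m−2}; with m = 8 this is C_6.

6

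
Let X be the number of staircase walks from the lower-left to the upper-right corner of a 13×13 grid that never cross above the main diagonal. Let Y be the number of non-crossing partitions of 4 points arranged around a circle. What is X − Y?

Monotone paths in an n×n grid that stay weakly below the diagonal are counted by C_n; here n = 13. So X = C_13 = 742900.
Non-crossing partitions of an n-element set are counted by C_n; here n = 4. So Y = C_4 = 14.
X − Y = 742900 − 14 = 742886.

742886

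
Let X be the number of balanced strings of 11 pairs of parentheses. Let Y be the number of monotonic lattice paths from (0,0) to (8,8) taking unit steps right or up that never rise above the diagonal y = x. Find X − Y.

57356

With 11 pairs the number of balanced bracket strings is the Catalan number C_11. So X = C_11 = 58786.
Monotone paths in an n×n grid that stay weakly below the diagonal are counted by C_n; here n = 8. So Y = C_8 = 1430.
X − Y = 58786 − 1430 = 57356.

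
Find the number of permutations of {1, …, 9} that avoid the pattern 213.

For any fixed pattern of length 3, the pattern-avoiding permutations of [9] number C_9.
C_9 = C(18,9)/10 = 48620/10 = 4862.

4862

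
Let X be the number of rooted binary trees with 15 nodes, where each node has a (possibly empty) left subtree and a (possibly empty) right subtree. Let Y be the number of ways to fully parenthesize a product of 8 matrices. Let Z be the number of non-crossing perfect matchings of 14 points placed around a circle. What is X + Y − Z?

Binary trees (left/right distinguished) on n nodes are counted by C_n; here n = 15. So X = C_15 = 9694845.
Bracketing 8 factors into binary products is counted by C_{8−1} = C_7. So Y = C_7 = 429.
Non-crossing perfect matchings of 2n points on a circle are counted by C_n; with 14 points, n = 7. So Z = C_7 = 429.
X + Y − Z = 9694845 + 429 − 429 = 9694845.

9694845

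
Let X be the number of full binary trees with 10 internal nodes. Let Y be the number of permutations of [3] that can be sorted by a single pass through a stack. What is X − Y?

16791

Full binary trees with n internal nodes are counted by C_n; here n = 10. So X = C_10 = 16796.
Stack-sortable permutations are exactly the 231-avoiding ones, counted by C_n; here n = 3. So Y = C_3 = 5.
X − Y = 16796 − 5 = 16791.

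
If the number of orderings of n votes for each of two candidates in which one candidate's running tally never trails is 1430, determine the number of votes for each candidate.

8

Such ballot sequences with n votes each are counted by C_n; 1430 = C_8.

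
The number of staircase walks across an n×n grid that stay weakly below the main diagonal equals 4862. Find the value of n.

Such diagonal-avoiding paths in an n×n grid are counted by C_n, and C_9 = 4862.

9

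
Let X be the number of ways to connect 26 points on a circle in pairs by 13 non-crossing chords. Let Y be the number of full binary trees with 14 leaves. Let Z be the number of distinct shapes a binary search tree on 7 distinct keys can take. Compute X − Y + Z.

429

Pairing 26 circle points by 13 non-crossing chords gives C_13 matchings. So X = C_13 = 742900.
A full binary tree with L leaves has L−1 internal nodes and is counted by C_{L−1}; L = 14 gives C_13. So Y = C_13 = 742900.
Rooted binary trees with 7 nodes (each child slot possibly empty) number C_7. So Z = C_7 = 429.
X − Y + Z = 742900 − 742900 + 429 = 429.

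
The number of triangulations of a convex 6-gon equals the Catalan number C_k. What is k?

4

A convex 6-gon is triangulated into 4 triangles, and the number of such triangulations is the Catalan number C_{6−2} = C_4.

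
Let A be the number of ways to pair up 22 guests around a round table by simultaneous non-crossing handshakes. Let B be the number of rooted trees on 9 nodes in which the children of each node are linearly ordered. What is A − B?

57356

Non-crossing handshake pairings of 2n people are counted by C_n; 22 people gives n = 11. So A = C_11 = 58786.
A rooted plane tree on 9 nodes has 8 edges, and such trees are counted by C_8. So B = C_8 = 1430.
A − B = 58786 − 1430 = 57356.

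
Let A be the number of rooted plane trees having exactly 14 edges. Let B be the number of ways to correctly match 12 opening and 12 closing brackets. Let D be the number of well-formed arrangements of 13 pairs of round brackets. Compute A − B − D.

1723528

A rooted plane tree with 14 edges has 15 nodes, and the count is C_14. So A = C_14 = 2674440.
With 12 pairs the number of balanced bracket strings is the Catalan number C_12. So B = C_12 = 208012.
Balanced strings of n pairs of brackets are counted by C_n; here n = 13. So D = C_13 = 742900.
A − B − D = 2674440 − 208012 − 742900 = 1723528.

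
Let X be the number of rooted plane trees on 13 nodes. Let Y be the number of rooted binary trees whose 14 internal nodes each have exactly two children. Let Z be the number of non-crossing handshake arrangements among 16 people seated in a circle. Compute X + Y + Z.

2883882

A rooted plane tree on 13 nodes has 12 edges, and such trees are counted by C_12. So X = C_12 = 208012.
Full binary trees with n internal nodes are counted by C_n; here n = 14. So Y = C_14 = 2674440.
Non-crossing handshake pairings of 2n people are counted by C_n; 16 people gives n = 8. So Z = C_8 = 1430.
X + Y + Z = 208012 + 2674440 + 1430 = 2883882.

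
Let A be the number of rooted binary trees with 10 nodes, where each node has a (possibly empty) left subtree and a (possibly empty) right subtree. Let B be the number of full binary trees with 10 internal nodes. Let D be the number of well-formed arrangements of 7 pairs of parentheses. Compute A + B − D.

Binary trees (left/right distinguished) on n nodes are counted by C_n; here n = 10. So A = C_10 = 16796.
The number of full binary trees on 10 internal nodes is the Catalan number C_10. So B = C_10 = 16796.
With 7 pairs the number of balanced bracket strings is the Catalan number C_7. So D = C_7 = 429.
A + B − D = 16796 + 16796 − 429 = 33163.

33163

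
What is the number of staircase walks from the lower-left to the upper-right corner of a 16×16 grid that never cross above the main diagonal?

Sub-diagonal monotone paths from (0,0) to (16,16) biject with Dyck paths of semilength 16, giving C_16.
C_16 = C_15 · 2(2·15+1)/(15+2) = 9694845 · 62/17 = 35357670.

35357670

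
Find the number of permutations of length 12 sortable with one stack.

208012

Stack-sortable permutations are exactly the 231-avoiding ones, counted by C_n; here n = 12.
C_12 = C(24,12)/13 = 2704156/13 = 208012.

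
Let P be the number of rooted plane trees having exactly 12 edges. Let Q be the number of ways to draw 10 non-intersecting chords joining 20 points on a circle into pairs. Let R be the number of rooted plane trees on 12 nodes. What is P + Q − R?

166022

A rooted plane tree with 12 edges has 13 nodes, and the count is C_12. So P = C_12 = 208012.
Non-crossing perfect matchings of 2n points on a circle are counted by C_n; with 20 points, n = 10. So Q = C_10 = 16796.
Rooted ordered (plane) trees on m nodes have m−1 edges and are counted by C_{m−1}; m = 12 gives C_11. So R = C_11 = 58786.
P + Q − R = 208012 + 16796 − 58786 = 166022.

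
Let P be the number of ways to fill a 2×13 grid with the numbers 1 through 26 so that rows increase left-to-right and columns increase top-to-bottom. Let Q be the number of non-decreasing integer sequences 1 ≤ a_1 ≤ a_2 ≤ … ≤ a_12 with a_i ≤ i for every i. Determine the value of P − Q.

Standard Young tableaux of shape 2×n are counted by C_n; here n = 13. So P = C_13 = 742900.
Such sub-staircase sequences of length n are counted by C_n; here n = 12. So Q = C_12 = 208012.
P − Q = 742900 − 208012 = 534888.

534888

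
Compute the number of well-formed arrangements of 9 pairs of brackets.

With 9 pairs the number of balanced bracket strings is the Catalan number C_9.
C_9 = C_8 · 2(2·8+1)/(8+2) = 1430 · 34/10 = 4862.

4862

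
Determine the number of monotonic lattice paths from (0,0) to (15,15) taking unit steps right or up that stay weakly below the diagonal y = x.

Monotone paths in an n×n grid that stay weakly below the diagonal are counted by C_n; here n = 15.
C_15 = 9694845.

9694845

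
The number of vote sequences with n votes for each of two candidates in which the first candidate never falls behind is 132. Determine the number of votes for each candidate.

6

Such ballot sequences with n votes each are counted by C_n. Since C_6 = 132, the index is 6.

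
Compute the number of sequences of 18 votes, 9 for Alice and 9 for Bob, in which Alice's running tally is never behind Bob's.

4862

Ballot sequences with n votes each where one side never trails are Dyck words, counted by C_n; here n = 9.
C_9 = 4862.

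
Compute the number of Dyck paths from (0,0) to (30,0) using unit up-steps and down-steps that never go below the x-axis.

Paths of 15 up- and 15 down-steps that never dip below the axis are Dyck paths; their count is C_15.
C_15 = C(30,15)/16 = 155117520/16 = 9694845.

9694845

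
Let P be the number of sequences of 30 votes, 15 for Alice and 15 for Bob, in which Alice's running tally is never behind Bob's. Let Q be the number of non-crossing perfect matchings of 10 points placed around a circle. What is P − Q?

9694803

Ballot sequences with n votes each where one side never trails are Dyck words, counted by C_n; here n = 15. So P = C_15 = 9694845.
Pairing 10 circle points by 5 non-crossing chords gives C_5 matchings. So Q = C_5 = 42.
P − Q = 9694845 − 42 = 9694803.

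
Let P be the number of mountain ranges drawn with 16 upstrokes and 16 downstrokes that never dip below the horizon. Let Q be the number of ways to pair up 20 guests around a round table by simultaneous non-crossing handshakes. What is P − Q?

Paths of 16 up- and 16 down-steps that never dip below the axis are Dyck paths; their count is C_16. So P = C_16 = 35357670.
With 20 = 2·10 people, non-crossing handshake pairings are non-crossing perfect matchings on a circle, counted by C_10. So Q = C_10 = 16796.
P − Q = 35357670 − 16796 = 35340874.

35340874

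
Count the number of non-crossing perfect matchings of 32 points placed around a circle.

35357670

Non-crossing perfect matchings of 2n points on a circle are counted by C_n; with 32 points, n = 16.
C_16 = C(32,16)/17 = 601080390/17 = 35357670.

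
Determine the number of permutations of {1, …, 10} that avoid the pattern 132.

Permutations of [n] avoiding any single length-3 pattern are counted by C_n; here n = 10.
C_10 = C(20,10)/11 = 184756/11 = 16796.

16796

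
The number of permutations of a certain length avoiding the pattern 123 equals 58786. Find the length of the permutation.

Permutations of [n] avoiding a fixed length-3 pattern are counted by C_n. The Catalan number equal to 58786 is C_11.

11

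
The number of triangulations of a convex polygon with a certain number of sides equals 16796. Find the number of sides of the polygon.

Triangulations of a convex m-gon are counted by C_{m−2}. The Catalan number equal to 16796 is C_10.
So m − 2 = 10, giving m = 12 sides.

12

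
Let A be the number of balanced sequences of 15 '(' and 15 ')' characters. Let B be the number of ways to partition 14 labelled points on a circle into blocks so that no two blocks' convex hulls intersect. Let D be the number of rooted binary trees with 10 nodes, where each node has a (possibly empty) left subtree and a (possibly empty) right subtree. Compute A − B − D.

With 15 pairs the number of balanced bracket strings is the Catalan number C_15. So A = C_15 = 9694845.
Non-crossing partitions of an n-element set are counted by C_n; here n = 14. So B = C_14 = 2674440.
There are C_n binary search tree shapes on n keys; with n = 10 that is C_10. So D = C_10 = 16796.
A − B − D = 9694845 − 2674440 − 16796 = 7003609.

7003609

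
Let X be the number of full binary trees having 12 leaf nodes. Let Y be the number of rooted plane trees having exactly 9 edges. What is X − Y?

Full binary trees with 12 leaves have 12−1 = 11 internal nodes, so there are C_11 of them. So X = C_11 = 58786.
Rooted ordered trees with n edges are counted by C_n; here n = 9. So Y = C_9 = 4862.
X − Y = 58786 − 4862 = 53924.

53924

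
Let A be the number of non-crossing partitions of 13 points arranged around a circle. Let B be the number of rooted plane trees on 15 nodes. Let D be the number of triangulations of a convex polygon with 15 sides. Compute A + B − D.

The non-crossing partitions of [13] form a lattice of size C_13. So A = C_13 = 742900.
Rooted ordered (plane) trees on m nodes have m−1 edges and are counted by C_{m−1}; m = 15 gives C_14. So B = C_14 = 2674440.
A convex 15-gon is triangulated into 13 triangles, and the number of such triangulations is the Catalan number C_{15−2} = C_13. So D = C_13 = 742900.
A + B − D = 742900 + 2674440 − 742900 = 2674440.

2674440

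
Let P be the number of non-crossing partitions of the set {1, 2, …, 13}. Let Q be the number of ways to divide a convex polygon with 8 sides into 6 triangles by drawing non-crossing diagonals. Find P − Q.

Non-crossing partitions of an n-element set are counted by C_n; here n = 13. So P = C_13 = 742900.
The number of triangulations of an 8-gon is the Catalan number C_6 (index = sides − 2). So Q = C_6 = 132.
P − Q = 742900 − 132 = 742768.

742768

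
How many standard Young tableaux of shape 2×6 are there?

By the hook-length formula (or a Dyck-path bijection), SYT of shape 2×6 number C_6.
C_6 = C(12,6)/7 = 924/7 = 132.

132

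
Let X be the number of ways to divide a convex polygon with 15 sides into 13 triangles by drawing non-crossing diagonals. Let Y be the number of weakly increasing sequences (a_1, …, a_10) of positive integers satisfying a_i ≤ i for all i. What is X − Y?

A convex 15-gon is triangulated into 13 triangles, and the number of such triangulations is the Catalan number C_{15−2} = C_13. So X = C_13 = 742900.
Weakly increasing sequences with a_i ≤ i biject with Dyck paths of semilength 10, so there are C_10. So Y = C_10 = 16796.
X − Y = 742900 − 16796 = 726104.

726104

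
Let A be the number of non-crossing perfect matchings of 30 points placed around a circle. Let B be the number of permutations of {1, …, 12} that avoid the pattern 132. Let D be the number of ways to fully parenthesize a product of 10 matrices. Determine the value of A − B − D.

9481971

Non-crossing perfect matchings of 2n points on a circle are counted by C_n; with 30 points, n = 15. So A = C_15 = 9694845.
Permutations of [n] avoiding any single length-3 pattern are counted by C_n; here n = 12. So B = C_12 = 208012.
Parenthesizations of m factors correspond to full binary trees with m leaves, counted by C_{m−1}; m = 10 gives C_9. So D = C_9 = 4862.
A − B − D = 9694845 − 208012 − 4862 = 9481971.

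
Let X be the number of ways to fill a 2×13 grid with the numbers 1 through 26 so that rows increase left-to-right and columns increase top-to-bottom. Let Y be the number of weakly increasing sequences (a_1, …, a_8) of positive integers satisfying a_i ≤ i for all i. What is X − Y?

741470

Standard Young tableaux of shape 2×n are counted by C_n; here n = 13. So X = C_13 = 742900.
Such sub-staircase sequences of length n are counted by C_n; here n = 8. So Y = C_8 = 1430.
X − Y = 742900 − 1430 = 741470.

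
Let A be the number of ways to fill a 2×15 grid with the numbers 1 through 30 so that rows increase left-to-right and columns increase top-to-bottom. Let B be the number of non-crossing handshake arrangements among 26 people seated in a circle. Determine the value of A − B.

By the hook-length formula (or a Dyck-path bijection), SYT of shape 2×15 number C_15. So A = C_15 = 9694845.
Non-crossing handshake pairings of 2n people are counted by C_n; 26 people gives n = 13. So B = C_13 = 742900.
A − B = 9694845 − 742900 = 8951945.

8951945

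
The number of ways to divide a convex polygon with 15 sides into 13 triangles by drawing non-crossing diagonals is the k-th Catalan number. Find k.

13

A convex 15-gon is triangulated into 13 triangles, and the number of such triangulations is the Catalan number C_{15−2} = C_13.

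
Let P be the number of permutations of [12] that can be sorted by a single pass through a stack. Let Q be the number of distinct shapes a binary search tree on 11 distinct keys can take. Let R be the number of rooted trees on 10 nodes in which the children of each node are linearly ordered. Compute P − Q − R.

By Knuth's characterisation, the stack-sortable permutations of length 12 are the 231-avoiders, numbering C_12. So P = C_12 = 208012.
Binary trees (left/right distinguished) on n nodes are counted by C_n; here n = 11. So Q = C_11 = 58786.
Rooted ordered (plane) trees on m nodes have m−1 edges and are counted by C_{m−1}; m = 10 gives C_9. So R = C_9 = 4862.
P − Q − R = 208012 − 58786 − 4862 = 144364.

144364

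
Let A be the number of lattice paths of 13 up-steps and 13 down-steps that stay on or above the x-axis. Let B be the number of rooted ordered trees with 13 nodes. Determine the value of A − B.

534888

Paths of 13 up- and 13 down-steps that never dip below the axis are Dyck paths; their count is C_13. So A = C_13 = 742900.
Rooted ordered (plane) trees on m nodes have m−1 edges and are counted by C_{m−1}; m = 13 gives C_12. So B = C_12 = 208012.
A − B = 742900 − 208012 = 534888.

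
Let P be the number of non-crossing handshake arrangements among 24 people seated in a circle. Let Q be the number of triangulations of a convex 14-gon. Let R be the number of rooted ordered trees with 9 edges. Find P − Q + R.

4862

Non-crossing handshake pairings of 2n people are counted by C_n; 24 people gives n = 12. So P = C_12 = 208012.
A convex 14-gon is triangulated into 12 triangles, and the number of such triangulations is the Catalan number C_{14−2} = C_12. So Q = C_12 = 208012.
Rooted ordered trees with n edges are counted by C_n; here n = 9. So R = C_9 = 4862.
P − Q + R = 208012 − 208012 + 4862 = 4862.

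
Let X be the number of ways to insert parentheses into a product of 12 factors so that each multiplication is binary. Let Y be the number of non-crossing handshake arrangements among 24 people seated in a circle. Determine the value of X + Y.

Bracketing 12 factors into binary products is counted by C_{12−1} = C_11. So X = C_11 = 58786.
Non-crossing handshake pairings of 2n people are counted by C_n; 24 people gives n = 12. So Y = C_12 = 208012.
X + Y = 58786 + 208012 = 266798.

266798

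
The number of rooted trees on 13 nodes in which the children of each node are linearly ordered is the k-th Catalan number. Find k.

A rooted plane tree on 13 nodes has 12 edges, and such trees are counted by C_12.

12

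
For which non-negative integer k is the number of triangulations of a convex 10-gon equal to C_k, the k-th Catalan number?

8

The number of triangulations of a 10-gon is the Catalan number C_8 (index = sides − 2).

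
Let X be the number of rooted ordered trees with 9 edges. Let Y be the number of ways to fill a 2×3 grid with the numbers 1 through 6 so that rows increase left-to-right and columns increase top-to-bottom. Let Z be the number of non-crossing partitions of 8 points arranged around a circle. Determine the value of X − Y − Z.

A rooted plane tree with 9 edges has 10 nodes, and the count is C_9. So X = C_9 = 4862.
Standard Young tableaux of shape 2×n are counted by C_n; here n = 3. So Y = C_3 = 5.
The non-crossing partitions of [8] form a lattice of size C_8. So Z = C_8 = 1430.
X − Y − Z = 4862 − 5 − 1430 = 3427.

3427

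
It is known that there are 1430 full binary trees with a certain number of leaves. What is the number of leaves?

9

Full binary trees with L leaves are counted by C_{L−1}. Since C_8 = 1430, the index is 8.
So the index is 8, and the number of leaves is 8 + 1 = 9.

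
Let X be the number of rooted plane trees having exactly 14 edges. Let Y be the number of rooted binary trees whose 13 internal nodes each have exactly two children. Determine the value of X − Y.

1931540

Rooted ordered trees with n edges are counted by C_n; here n = 14. So X = C_14 = 2674440.
Full binary trees with n internal nodes are counted by C_n; here n = 13. So Y = C_13 = 742900.
X − Y = 2674440 − 742900 = 1931540.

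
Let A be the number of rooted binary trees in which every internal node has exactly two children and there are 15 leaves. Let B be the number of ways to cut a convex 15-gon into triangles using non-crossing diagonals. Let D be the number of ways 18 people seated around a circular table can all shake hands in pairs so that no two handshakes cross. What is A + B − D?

3412478

Full binary trees with 15 leaves have 15−1 = 14 internal nodes, so there are C_14 of them. So A = C_14 = 2674440.
A convex 15-gon is triangulated into 13 triangles, and the number of such triangulations is the Catalan number C_{15−2} = C_13. So B = C_13 = 742900.
Non-crossing handshake pairings of 2n people are counted by C_n; 18 people gives n = 9. So D = C_9 = 4862.
A + B − D = 2674440 + 742900 − 4862 = 3412478.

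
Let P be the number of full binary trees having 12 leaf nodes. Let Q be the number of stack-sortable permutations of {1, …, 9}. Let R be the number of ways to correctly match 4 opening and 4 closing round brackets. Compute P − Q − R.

Full binary trees with 12 leaves have 12−1 = 11 internal nodes, so there are C_11 of them. So P = C_11 = 58786.
Stack-sortable permutations are exactly the 231-avoiding ones, counted by C_n; here n = 9. So Q = C_9 = 4862.
A balanced arrangement of 4 bracket pairs is a Dyck word of semilength 4, so the count is C_4. So R = C_4 = 14.
P − Q − R = 58786 − 4862 − 14 = 53910.

53910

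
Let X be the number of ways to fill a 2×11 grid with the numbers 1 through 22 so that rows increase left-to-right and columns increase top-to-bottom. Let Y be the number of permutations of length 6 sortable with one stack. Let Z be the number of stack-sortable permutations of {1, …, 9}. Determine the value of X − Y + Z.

63516

Standard Young tableaux of shape 2×n are counted by C_n; here n = 11. So X = C_11 = 58786.
Stack-sortable permutations are exactly the 231-avoiding ones, counted by C_n; here n = 6. So Y = C_6 = 132.
By Knuth's characterisation, the stack-sortable permutations of length 9 are the 231-avoiders, numbering C_9. So Z = C_9 = 4862.
X − Y + Z = 58786 − 132 + 4862 = 63516.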